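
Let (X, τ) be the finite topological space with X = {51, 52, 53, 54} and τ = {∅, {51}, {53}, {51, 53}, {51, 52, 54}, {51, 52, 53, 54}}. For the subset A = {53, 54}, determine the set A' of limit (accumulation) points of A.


A' = {52}

For each x ∈ X, list the open sets U ∈ τ with x ∈ U, then check whether U ∩ (A ∖ {x}) ≠ ∅ for every such U.
  x = 51: open {51} ∋ x has {51} ∩ (A ∖ {51}) = ∅, so x is NOT a limit point.
  x = 52: opens ∋ x are {51, 52, 54}, {51, 52, 53, 54}; each meets A ∖ {52}, so x IS a limit point.
  x = 53: open {53} ∋ x has {53} ∩ (A ∖ {53}) = ∅, so x is NOT a limit point.
  x = 54: open {51, 52, 54} ∋ x has {51, 52, 54} ∩ (A ∖ {54}) = ∅, so x is NOT a limit point.
Collecting: A' = {52}.


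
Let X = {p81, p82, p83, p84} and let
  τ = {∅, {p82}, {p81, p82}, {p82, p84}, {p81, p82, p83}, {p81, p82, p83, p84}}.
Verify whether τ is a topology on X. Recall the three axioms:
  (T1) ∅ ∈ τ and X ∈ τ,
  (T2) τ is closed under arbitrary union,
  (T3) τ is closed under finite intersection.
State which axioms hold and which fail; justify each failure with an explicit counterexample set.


τ is NOT a topology on X.

Axiom (T1): ∅ ∈ τ? Yes; X ∈ τ? Yes.
Axiom (T2/T3): check pairwise unions and intersections of members of τ.
Counterexample for (T2): {p81, p82} ∪ {p82, p84} = {p81, p82, p84} ∉ τ. Therefore τ is NOT a topology.


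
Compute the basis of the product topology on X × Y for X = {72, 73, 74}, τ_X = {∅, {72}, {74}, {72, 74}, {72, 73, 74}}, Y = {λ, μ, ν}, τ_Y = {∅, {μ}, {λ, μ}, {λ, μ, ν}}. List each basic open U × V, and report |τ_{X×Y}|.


Basis B = {∅ × ∅, {72} × {μ}, {74} × {μ}, {72} × {λ, μ}, {72, 74} × {μ}, {74} × {λ, μ}, {72} × {λ, μ, ν}, {72, 73, 74} × {μ}, {74} × {λ, μ, ν}, {72, 74} × {λ, μ}, {72, 74} × {λ, μ, ν}, {72, 73, 74} × {λ, μ}, {72, 73, 74} × {λ, μ, ν}}; |τ_{X×Y}| = 30.

Enumerate products U × V with U ∈ τ_X, V ∈ τ_Y (deduplicated):
  ∅ × ∅ = {} (∅)
  {72} × {μ} = {(72,μ)}
  {74} × {μ} = {(74,μ)}
  {72} × {λ, μ} = {(72,λ), (72,μ)}
  {72, 74} × {μ} = {(72,μ), (74,μ)}
  {74} × {λ, μ} = {(74,λ), (74,μ)}
  {72} × {λ, μ, ν} = {(72,λ), (72,μ), (72,ν)}
  {72, 73, 74} × {μ} = {(72,μ), (73,μ), (74,μ)}
  {74} × {λ, μ, ν} = {(74,λ), (74,μ), (74,ν)}
  {72, 74} × {λ, μ} = {(72,λ), (72,μ), (74,λ), (74,μ)}
  {72, 74} × {λ, μ, ν} = {(72,λ), (72,μ), (72,ν), (74,λ), (74,μ), (74,ν)}
  {72, 73, 74} × {λ, μ} = {(72,λ), (72,μ), (73,λ), (73,μ), (74,λ), (74,μ)}
  {72, 73, 74} × {λ, μ, ν} = {(72,λ), (72,μ), (72,ν), (73,λ), (73,μ), (73,ν), (74,λ), (74,μ), (74,ν)}
These 13 distinct sets form the basis B.
Close under arbitrary unions to get τ_{X×Y}; counting gives |τ_{X×Y}| = 30.


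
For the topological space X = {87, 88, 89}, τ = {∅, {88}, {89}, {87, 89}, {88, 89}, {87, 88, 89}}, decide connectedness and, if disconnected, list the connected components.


(X, τ) is disconnected; components = [{88}, {87, 89}].

Find clopen sets (U ∈ τ with X ∖ U ∈ τ):
  U = ∅, X ∖ U = {87, 88, 89} — both open, so U is clopen.
  U = {88}, X ∖ U = {87, 89} — both open, so U is clopen.
  U = {87, 89}, X ∖ U = {88} — both open, so U is clopen.
  U = {87, 88, 89}, X ∖ U = ∅ — both open, so U is clopen.
Nontrivial clopen(s) exist: e.g. {88}. So (X, τ) is disconnected.
Compute connected components by grouping points that agree on all clopens:
  component: {88}
  component: {87, 89}


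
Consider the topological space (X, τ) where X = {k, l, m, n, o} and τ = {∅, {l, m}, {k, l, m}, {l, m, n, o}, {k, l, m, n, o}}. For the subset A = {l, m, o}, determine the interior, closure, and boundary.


int(A) = {l, m}, cl(A) = {k, l, m, n, o}, ∂A = {k, n, o}.

Closed sets in (X, τ) are complements of opens:
  closed(X, τ) = {∅, {k}, {n, o}, {k, n, o}, {k, l, m, n, o}}.
int(A) = ⋃ {U ∈ τ : U ⊆ A}. Opens contained in A: ∅, {l, m}.
Taking the union of these: int(A) = {l, m}.
cl(A) = ⋂ {C closed : A ⊆ C}. Closed sets containing A: {k, l, m, n, o}.
Intersecting these: cl(A) = {k, l, m, n, o}.
∂A = cl(A) ∖ int(A) = {k, l, m, n, o} ∖ {l, m} = {k, n, o}.


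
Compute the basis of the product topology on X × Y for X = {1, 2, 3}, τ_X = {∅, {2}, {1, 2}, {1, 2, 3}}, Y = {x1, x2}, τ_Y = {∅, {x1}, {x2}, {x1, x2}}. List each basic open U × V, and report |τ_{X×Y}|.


Basis B = {∅ × ∅, {2} × {x1}, {2} × {x2}, {1, 2} × {x1}, {1, 2} × {x2}, {2} × {x1, x2}, {1, 2, 3} × {x1}, {1, 2, 3} × {x2}, {1, 2} × {x1, x2}, {1, 2, 3} × {x1, x2}}; |τ_{X×Y}| = 16.

Enumerate products U × V with U ∈ τ_X, V ∈ τ_Y (deduplicated):
  ∅ × ∅ = {} (∅)
  {2} × {x1} = {(2,x1)}
  {2} × {x2} = {(2,x2)}
  {1, 2} × {x1} = {(1,x1), (2,x1)}
  {1, 2} × {x2} = {(1,x2), (2,x2)}
  {2} × {x1, x2} = {(2,x1), (2,x2)}
  {1, 2, 3} × {x1} = {(1,x1), (2,x1), (3,x1)}
  {1, 2, 3} × {x2} = {(1,x2), (2,x2), (3,x2)}
  {1, 2} × {x1, x2} = {(1,x1), (1,x2), (2,x1), (2,x2)}
  {1, 2, 3} × {x1, x2} = {(1,x1), (1,x2), (2,x1), (2,x2), (3,x1), (3,x2)}
These 10 distinct sets form the basis B.
Close under arbitrary unions to get τ_{X×Y}; counting gives |τ_{X×Y}| = 16.


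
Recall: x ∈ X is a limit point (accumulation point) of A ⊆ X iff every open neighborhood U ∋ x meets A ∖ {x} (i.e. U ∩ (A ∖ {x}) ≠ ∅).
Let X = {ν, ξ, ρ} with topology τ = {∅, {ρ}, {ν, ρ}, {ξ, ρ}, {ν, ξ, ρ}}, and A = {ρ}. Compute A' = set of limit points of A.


A' = {ν, ξ}

For each x ∈ X, list the open sets U ∈ τ with x ∈ U, then check whether U ∩ (A ∖ {x}) ≠ ∅ for every such U.
  x = ν: opens ∋ x are {ν, ρ}, {ν, ξ, ρ}; each meets A ∖ {ν}, so x IS a limit point.
  x = ξ: opens ∋ x are {ξ, ρ}, {ν, ξ, ρ}; each meets A ∖ {ξ}, so x IS a limit point.
  x = ρ: open {ρ} ∋ x has {ρ} ∩ (A ∖ {ρ}) = ∅, so x is NOT a limit point.
Collecting: A' = {ν, ξ}.


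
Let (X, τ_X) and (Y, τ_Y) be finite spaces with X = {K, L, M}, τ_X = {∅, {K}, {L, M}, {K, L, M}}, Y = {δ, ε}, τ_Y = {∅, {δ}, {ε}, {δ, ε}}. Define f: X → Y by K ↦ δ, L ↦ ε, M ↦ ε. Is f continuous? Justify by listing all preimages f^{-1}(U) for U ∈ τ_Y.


f IS continuous.

Compute f^{-1}(U) for each U ∈ τ_Y:
  U = ∅: f^{-1}(U) = ∅ ∈ τ_X ✓.
  U = {δ}: f^{-1}(U) = {K} ∈ τ_X ✓.
  U = {ε}: f^{-1}(U) = {L, M} ∈ τ_X ✓.
  U = {δ, ε}: f^{-1}(U) = {K, L, M} ∈ τ_X ✓.
Every preimage lies in τ_X, so f IS continuous.


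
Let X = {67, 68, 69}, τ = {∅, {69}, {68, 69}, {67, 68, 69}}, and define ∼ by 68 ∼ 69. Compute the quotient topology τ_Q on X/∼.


X/∼ = {[67], [68=69]}; |τ_Q| = 3.

Equivalence classes: [67], [68=69].
Quotient map π: X → X/∼ sends 67 ↦ [67], 68 ↦ [68=69], 69 ↦ [68=69].
For each subset V ⊆ X/∼, compute π^{-1}(V) ⊆ X and check whether π^{-1}(V) ∈ τ. V is open in τ_Q iff π^{-1}(V) ∈ τ.
  V = {}: π^{-1}(V) = ∅ ∈ τ ✓.
  V = {[67]}: π^{-1}(V) = {67} ∉ τ ✗.
  V = {[68=69]}: π^{-1}(V) = {68, 69} ∈ τ ✓.
  V = {[67], [68=69]}: π^{-1}(V) = {67, 68, 69} ∈ τ ✓.
Open sets in the quotient: τ_Q = {{}, {[68=69]}, {[67], [68=69]}} (3 elements).


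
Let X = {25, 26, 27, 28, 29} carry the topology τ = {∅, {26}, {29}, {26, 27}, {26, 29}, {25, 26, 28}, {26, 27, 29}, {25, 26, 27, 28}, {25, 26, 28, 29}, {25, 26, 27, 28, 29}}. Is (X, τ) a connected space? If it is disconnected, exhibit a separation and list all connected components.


(X, τ) is disconnected; components = [{29}, {25, 26, 27, 28}].

Find clopen sets (U ∈ τ with X ∖ U ∈ τ):
  U = ∅, X ∖ U = {25, 26, 27, 28, 29} — both open, so U is clopen.
  U = {29}, X ∖ U = {25, 26, 27, 28} — both open, so U is clopen.
  U = {25, 26, 27, 28}, X ∖ U = {29} — both open, so U is clopen.
  U = {25, 26, 27, 28, 29}, X ∖ U = ∅ — both open, so U is clopen.
Nontrivial clopen(s) exist: e.g. {25, 26, 27, 28}. So (X, τ) is disconnected.
Compute connected components by grouping points that agree on all clopens:
  component: {29}
  component: {25, 26, 27, 28}


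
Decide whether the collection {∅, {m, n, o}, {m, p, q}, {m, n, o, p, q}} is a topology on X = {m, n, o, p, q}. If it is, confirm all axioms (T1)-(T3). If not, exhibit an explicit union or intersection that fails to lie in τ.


τ is NOT a topology on X.

Axiom (T1): ∅ ∈ τ? Yes; X ∈ τ? Yes.
Axiom (T2/T3): check pairwise unions and intersections of members of τ.
Counterexample for (T3): {m, n, o} ∩ {m, p, q} = {m} ∉ τ. Therefore τ is NOT a topology.


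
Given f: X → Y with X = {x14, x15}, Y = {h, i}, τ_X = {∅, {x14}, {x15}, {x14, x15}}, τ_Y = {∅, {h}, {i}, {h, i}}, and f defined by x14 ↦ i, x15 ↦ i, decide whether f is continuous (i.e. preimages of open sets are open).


f IS continuous.

Compute f^{-1}(U) for each U ∈ τ_Y:
  U = ∅: f^{-1}(U) = ∅ ∈ τ_X ✓.
  U = {h}: f^{-1}(U) = ∅ ∈ τ_X ✓.
  U = {i}: f^{-1}(U) = {x14, x15} ∈ τ_X ✓.
  U = {h, i}: f^{-1}(U) = {x14, x15} ∈ τ_X ✓.
Every preimage lies in τ_X, so f IS continuous.


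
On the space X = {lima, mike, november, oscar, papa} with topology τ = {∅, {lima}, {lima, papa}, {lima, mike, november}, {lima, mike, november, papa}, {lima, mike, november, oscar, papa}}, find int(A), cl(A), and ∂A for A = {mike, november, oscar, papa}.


int(A) = ∅, cl(A) = {mike, november, oscar, papa}, ∂A = {mike, november, oscar, papa}.

Closed sets in (X, τ) are complements of opens:
  closed(X, τ) = {∅, {oscar}, {oscar, papa}, {mike, november, oscar}, {mike, november, oscar, papa}, {lima, mike, november, oscar, papa}}.
int(A) = ⋃ {U ∈ τ : U ⊆ A}. Opens contained in A: ∅.
Taking the union of these: int(A) = ∅.
cl(A) = ⋂ {C closed : A ⊆ C}. Closed sets containing A: {mike, november, oscar, papa}, {lima, mike, november, oscar, papa}.
Intersecting these: cl(A) = {mike, november, oscar, papa}.
∂A = cl(A) ∖ int(A) = {mike, november, oscar, papa} ∖ ∅ = {mike, november, oscar, papa}.


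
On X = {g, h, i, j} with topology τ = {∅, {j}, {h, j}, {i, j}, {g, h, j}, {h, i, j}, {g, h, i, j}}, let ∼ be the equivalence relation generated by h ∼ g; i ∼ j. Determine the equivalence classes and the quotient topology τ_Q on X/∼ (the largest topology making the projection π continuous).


X/∼ = {[g=h], [i=j]}; |τ_Q| = 3.

Equivalence classes: [g=h], [i=j].
Quotient map π: X → X/∼ sends g ↦ [g=h], h ↦ [g=h], i ↦ [i=j], j ↦ [i=j].
For each subset V ⊆ X/∼, compute π^{-1}(V) ⊆ X and check whether π^{-1}(V) ∈ τ. V is open in τ_Q iff π^{-1}(V) ∈ τ.
  V = {}: π^{-1}(V) = ∅ ∈ τ ✓.
  V = {[g=h]}: π^{-1}(V) = {g, h} ∉ τ ✗.
  V = {[i=j]}: π^{-1}(V) = {i, j} ∈ τ ✓.
  V = {[g=h], [i=j]}: π^{-1}(V) = {g, h, i, j} ∈ τ ✓.
Open sets in the quotient: τ_Q = {{}, {[i=j]}, {[g=h], [i=j]}} (3 elements).


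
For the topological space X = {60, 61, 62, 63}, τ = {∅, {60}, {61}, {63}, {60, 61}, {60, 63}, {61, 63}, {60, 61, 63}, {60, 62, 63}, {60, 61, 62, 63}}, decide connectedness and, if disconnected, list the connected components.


(X, τ) is disconnected; components = [{61}, {60, 62, 63}].

Find clopen sets (U ∈ τ with X ∖ U ∈ τ):
  U = ∅, X ∖ U = {60, 61, 62, 63} — both open, so U is clopen.
  U = {61}, X ∖ U = {60, 62, 63} — both open, so U is clopen.
  U = {60, 62, 63}, X ∖ U = {61} — both open, so U is clopen.
  U = {60, 61, 62, 63}, X ∖ U = ∅ — both open, so U is clopen.
Nontrivial clopen(s) exist: e.g. {60, 62, 63}. So (X, τ) is disconnected.
Compute connected components by grouping points that agree on all clopens:
  component: {61}
  component: {60, 62, 63}


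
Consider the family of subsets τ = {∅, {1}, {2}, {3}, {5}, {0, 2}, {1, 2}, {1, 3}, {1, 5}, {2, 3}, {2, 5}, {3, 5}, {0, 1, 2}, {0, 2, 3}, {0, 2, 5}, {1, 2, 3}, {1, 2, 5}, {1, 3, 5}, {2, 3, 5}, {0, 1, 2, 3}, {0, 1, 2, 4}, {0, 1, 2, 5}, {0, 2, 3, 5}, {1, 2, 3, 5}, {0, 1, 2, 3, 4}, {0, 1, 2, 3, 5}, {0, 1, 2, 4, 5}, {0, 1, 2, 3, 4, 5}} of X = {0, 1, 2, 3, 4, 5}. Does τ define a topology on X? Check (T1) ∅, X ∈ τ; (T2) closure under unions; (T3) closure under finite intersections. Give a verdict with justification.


τ IS a topology on X.

Axiom (T1): ∅ ∈ τ? Yes; X ∈ τ? Yes.
Axiom (T2/T3): check pairwise unions and intersections of members of τ.
All pairwise intersections and unions checked — each lies in τ. Therefore τ satisfies (T1), (T2), (T3): it IS a topology on X.


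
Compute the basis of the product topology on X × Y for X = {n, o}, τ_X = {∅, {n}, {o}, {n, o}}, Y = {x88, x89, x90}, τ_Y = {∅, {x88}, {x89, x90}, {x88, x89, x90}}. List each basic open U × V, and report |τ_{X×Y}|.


Basis B = {∅ × ∅, {n} × {x88}, {o} × {x88}, {n, o} × {x88}, {n} × {x89, x90}, {o} × {x89, x90}, {n} × {x88, x89, x90}, {o} × {x88, x89, x90}, {n, o} × {x89, x90}, {n, o} × {x88, x89, x90}}; |τ_{X×Y}| = 16.

Enumerate products U × V with U ∈ τ_X, V ∈ τ_Y (deduplicated):
  ∅ × ∅ = {} (∅)
  {n} × {x88} = {(n,x88)}
  {o} × {x88} = {(o,x88)}
  {n, o} × {x88} = {(n,x88), (o,x88)}
  {n} × {x89, x90} = {(n,x89), (n,x90)}
  {o} × {x89, x90} = {(o,x89), (o,x90)}
  {n} × {x88, x89, x90} = {(n,x88), (n,x89), (n,x90)}
  {o} × {x88, x89, x90} = {(o,x88), (o,x89), (o,x90)}
  {n, o} × {x89, x90} = {(n,x89), (n,x90), (o,x89), (o,x90)}
  {n, o} × {x88, x89, x90} = {(n,x88), (n,x89), (n,x90), (o,x88), (o,x89), (o,x90)}
These 10 distinct sets form the basis B.
Close under arbitrary unions to get τ_{X×Y}; counting gives |τ_{X×Y}| = 16.


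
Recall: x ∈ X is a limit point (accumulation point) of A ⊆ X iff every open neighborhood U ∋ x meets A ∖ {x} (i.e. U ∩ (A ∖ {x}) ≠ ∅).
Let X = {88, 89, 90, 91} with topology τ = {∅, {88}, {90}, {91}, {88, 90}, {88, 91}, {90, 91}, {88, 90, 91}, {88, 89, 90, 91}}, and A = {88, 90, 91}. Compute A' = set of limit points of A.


A' = {89}

For each x ∈ X, list the open sets U ∈ τ with x ∈ U, then check whether U ∩ (A ∖ {x}) ≠ ∅ for every such U.
  x = 88: open {88} ∋ x has {88} ∩ (A ∖ {88}) = ∅, so x is NOT a limit point.
  x = 89: opens ∋ x are {88, 89, 90, 91}; each meets A ∖ {89}, so x IS a limit point.
  x = 90: open {90} ∋ x has {90} ∩ (A ∖ {90}) = ∅, so x is NOT a limit point.
  x = 91: open {91} ∋ x has {91} ∩ (A ∖ {91}) = ∅, so x is NOT a limit point.
Collecting: A' = {89}.


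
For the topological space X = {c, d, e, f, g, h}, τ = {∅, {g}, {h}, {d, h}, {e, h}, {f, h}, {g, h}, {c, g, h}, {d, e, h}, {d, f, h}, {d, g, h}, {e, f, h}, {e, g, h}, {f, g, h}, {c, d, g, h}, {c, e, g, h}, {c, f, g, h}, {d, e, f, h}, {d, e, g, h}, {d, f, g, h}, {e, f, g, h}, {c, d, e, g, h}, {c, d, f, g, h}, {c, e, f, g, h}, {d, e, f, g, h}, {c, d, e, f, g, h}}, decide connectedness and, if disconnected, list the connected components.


(X, τ) is connected.

Find clopen sets (U ∈ τ with X ∖ U ∈ τ):
  U = ∅, X ∖ U = {c, d, e, f, g, h} — both open, so U is clopen.
  U = {c, d, e, f, g, h}, X ∖ U = ∅ — both open, so U is clopen.
Only trivial clopens (∅ and X) exist, so (X, τ) is connected.
Compute connected components by grouping points that agree on all clopens:
  component: {c, d, e, f, g, h}


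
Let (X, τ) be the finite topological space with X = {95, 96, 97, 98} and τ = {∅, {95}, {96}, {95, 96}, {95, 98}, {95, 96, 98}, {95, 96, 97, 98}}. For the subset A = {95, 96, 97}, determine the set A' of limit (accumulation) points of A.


A' = {97, 98}

For each x ∈ X, list the open sets U ∈ τ with x ∈ U, then check whether U ∩ (A ∖ {x}) ≠ ∅ for every such U.
  x = 95: open {95} ∋ x has {95} ∩ (A ∖ {95}) = ∅, so x is NOT a limit point.
  x = 96: open {96} ∋ x has {96} ∩ (A ∖ {96}) = ∅, so x is NOT a limit point.
  x = 97: opens ∋ x are {95, 96, 97, 98}; each meets A ∖ {97}, so x IS a limit point.
  x = 98: opens ∋ x are {95, 98}, {95, 96, 98}, {95, 96, 97, 98}; each meets A ∖ {98}, so x IS a limit point.
Collecting: A' = {97, 98}.


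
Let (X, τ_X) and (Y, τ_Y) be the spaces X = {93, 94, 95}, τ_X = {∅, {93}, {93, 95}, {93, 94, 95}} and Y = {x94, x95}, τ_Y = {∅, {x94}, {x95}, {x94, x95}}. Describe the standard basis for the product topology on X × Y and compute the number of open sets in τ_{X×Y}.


Basis B = {∅ × ∅, {93} × {x94}, {93} × {x95}, {93} × {x94, x95}, {93, 95} × {x94}, {93, 95} × {x95}, {93, 94, 95} × {x94}, {93, 94, 95} × {x95}, {93, 95} × {x94, x95}, {93, 94, 95} × {x94, x95}}; |τ_{X×Y}| = 16.

Enumerate products U × V with U ∈ τ_X, V ∈ τ_Y (deduplicated):
  ∅ × ∅ = {} (∅)
  {93} × {x94} = {(93,x94)}
  {93} × {x95} = {(93,x95)}
  {93} × {x94, x95} = {(93,x94), (93,x95)}
  {93, 95} × {x94} = {(93,x94), (95,x94)}
  {93, 95} × {x95} = {(93,x95), (95,x95)}
  {93, 94, 95} × {x94} = {(93,x94), (94,x94), (95,x94)}
  {93, 94, 95} × {x95} = {(93,x95), (94,x95), (95,x95)}
  {93, 95} × {x94, x95} = {(93,x94), (93,x95), (95,x94), (95,x95)}
  {93, 94, 95} × {x94, x95} = {(93,x94), (93,x95), (94,x94), (94,x95), (95,x94), (95,x95)}
These 10 distinct sets form the basis B.
Close under arbitrary unions to get τ_{X×Y}; counting gives |τ_{X×Y}| = 16.


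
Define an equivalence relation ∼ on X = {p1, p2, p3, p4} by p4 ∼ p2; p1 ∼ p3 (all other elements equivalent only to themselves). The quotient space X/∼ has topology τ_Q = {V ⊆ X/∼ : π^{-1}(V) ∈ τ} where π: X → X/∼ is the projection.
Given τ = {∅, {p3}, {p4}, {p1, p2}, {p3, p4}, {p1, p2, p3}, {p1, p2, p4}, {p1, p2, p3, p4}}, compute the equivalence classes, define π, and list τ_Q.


X/∼ = {[p1=p3], [p2=p4]}; |τ_Q| = 2.

Equivalence classes: [p1=p3], [p2=p4].
Quotient map π: X → X/∼ sends p1 ↦ [p1=p3], p2 ↦ [p2=p4], p3 ↦ [p1=p3], p4 ↦ [p2=p4].
For each subset V ⊆ X/∼, compute π^{-1}(V) ⊆ X and check whether π^{-1}(V) ∈ τ. V is open in τ_Q iff π^{-1}(V) ∈ τ.
  V = {}: π^{-1}(V) = ∅ ∈ τ ✓.
  V = {[p1=p3]}: π^{-1}(V) = {p1, p3} ∉ τ ✗.
  V = {[p2=p4]}: π^{-1}(V) = {p2, p4} ∉ τ ✗.
  V = {[p1=p3], [p2=p4]}: π^{-1}(V) = {p1, p2, p3, p4} ∈ τ ✓.
Open sets in the quotient: τ_Q = {{}, {[p1=p3], [p2=p4]}} (2 elements).


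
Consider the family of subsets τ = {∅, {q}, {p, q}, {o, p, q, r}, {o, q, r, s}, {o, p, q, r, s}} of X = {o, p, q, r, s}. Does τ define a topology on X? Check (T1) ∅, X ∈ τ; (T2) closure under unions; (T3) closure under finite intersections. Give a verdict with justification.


τ is NOT a topology on X.

Axiom (T1): ∅ ∈ τ? Yes; X ∈ τ? Yes.
Axiom (T2/T3): check pairwise unions and intersections of members of τ.
Counterexample for (T3): {o, p, q, r} ∩ {o, q, r, s} = {o, q, r} ∉ τ. Therefore τ is NOT a topology.


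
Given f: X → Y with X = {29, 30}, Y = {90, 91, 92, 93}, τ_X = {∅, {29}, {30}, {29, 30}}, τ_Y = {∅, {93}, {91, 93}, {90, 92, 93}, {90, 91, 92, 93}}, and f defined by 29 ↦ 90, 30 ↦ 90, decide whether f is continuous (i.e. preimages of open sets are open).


f IS continuous.

Compute f^{-1}(U) for each U ∈ τ_Y:
  U = ∅: f^{-1}(U) = ∅ ∈ τ_X ✓.
  U = {93}: f^{-1}(U) = ∅ ∈ τ_X ✓.
  U = {91, 93}: f^{-1}(U) = ∅ ∈ τ_X ✓.
  U = {90, 92, 93}: f^{-1}(U) = {29, 30} ∈ τ_X ✓.
  U = {90, 91, 92, 93}: f^{-1}(U) = {29, 30} ∈ τ_X ✓.
Every preimage lies in τ_X, so f IS continuous.


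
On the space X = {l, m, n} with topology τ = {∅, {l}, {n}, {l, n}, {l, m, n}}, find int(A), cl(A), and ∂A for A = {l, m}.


int(A) = {l}, cl(A) = {l, m}, ∂A = {m}.

Closed sets in (X, τ) are complements of opens:
  closed(X, τ) = {∅, {m}, {l, m}, {m, n}, {l, m, n}}.
int(A) = ⋃ {U ∈ τ : U ⊆ A}. Opens contained in A: ∅, {l}.
Taking the union of these: int(A) = {l}.
cl(A) = ⋂ {C closed : A ⊆ C}. Closed sets containing A: {l, m}, {l, m, n}.
Intersecting these: cl(A) = {l, m}.
∂A = cl(A) ∖ int(A) = {l, m} ∖ {l} = {m}.


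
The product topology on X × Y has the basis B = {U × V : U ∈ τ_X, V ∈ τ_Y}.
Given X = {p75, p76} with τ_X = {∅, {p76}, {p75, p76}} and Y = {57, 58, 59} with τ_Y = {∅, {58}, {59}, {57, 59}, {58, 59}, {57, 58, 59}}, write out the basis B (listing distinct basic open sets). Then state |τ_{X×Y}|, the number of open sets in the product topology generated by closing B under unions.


Basis B = {∅ × ∅, {p76} × {58}, {p76} × {59}, {p75, p76} × {58}, {p75, p76} × {59}, {p76} × {57, 59}, {p76} × {58, 59}, {p76} × {57, 58, 59}, {p75, p76} × {57, 59}, {p75, p76} × {58, 59}, {p75, p76} × {57, 58, 59}}; |τ_{X×Y}| = 18.

Enumerate products U × V with U ∈ τ_X, V ∈ τ_Y (deduplicated):
  ∅ × ∅ = {} (∅)
  {p76} × {58} = {(p76,58)}
  {p76} × {59} = {(p76,59)}
  {p75, p76} × {58} = {(p75,58), (p76,58)}
  {p75, p76} × {59} = {(p75,59), (p76,59)}
  {p76} × {57, 59} = {(p76,57), (p76,59)}
  {p76} × {58, 59} = {(p76,58), (p76,59)}
  {p76} × {57, 58, 59} = {(p76,57), (p76,58), (p76,59)}
  {p75, p76} × {57, 59} = {(p75,57), (p75,59), (p76,57), (p76,59)}
  {p75, p76} × {58, 59} = {(p75,58), (p75,59), (p76,58), (p76,59)}
  {p75, p76} × {57, 58, 59} = {(p75,57), (p75,58), (p75,59), (p76,57), (p76,58), (p76,59)}
These 11 distinct sets form the basis B.
Close under arbitrary unions to get τ_{X×Y}; counting gives |τ_{X×Y}| = 18.


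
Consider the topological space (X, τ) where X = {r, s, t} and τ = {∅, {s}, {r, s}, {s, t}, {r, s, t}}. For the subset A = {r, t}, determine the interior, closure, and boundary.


int(A) = ∅, cl(A) = {r, t}, ∂A = {r, t}.

Closed sets in (X, τ) are complements of opens:
  closed(X, τ) = {∅, {r}, {t}, {r, t}, {r, s, t}}.
int(A) = ⋃ {U ∈ τ : U ⊆ A}. Opens contained in A: ∅.
Taking the union of these: int(A) = ∅.
cl(A) = ⋂ {C closed : A ⊆ C}. Closed sets containing A: {r, t}, {r, s, t}.
Intersecting these: cl(A) = {r, t}.
∂A = cl(A) ∖ int(A) = {r, t} ∖ ∅ = {r, t}.


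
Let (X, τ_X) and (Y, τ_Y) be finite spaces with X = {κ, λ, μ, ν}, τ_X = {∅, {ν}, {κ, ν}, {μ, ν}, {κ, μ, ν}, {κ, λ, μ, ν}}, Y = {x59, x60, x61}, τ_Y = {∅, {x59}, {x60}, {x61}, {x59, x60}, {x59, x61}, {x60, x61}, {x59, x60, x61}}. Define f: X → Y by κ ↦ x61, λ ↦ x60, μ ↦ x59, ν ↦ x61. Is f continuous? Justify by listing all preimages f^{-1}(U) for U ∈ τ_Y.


f is NOT continuous.

Compute f^{-1}(U) for each U ∈ τ_Y:
  U = ∅: f^{-1}(U) = ∅ ∈ τ_X ✓.
  U = {x59}: f^{-1}(U) = {μ} ∉ τ_X ✗.
  U = {x60}: f^{-1}(U) = {λ} ∉ τ_X ✗.
  U = {x61}: f^{-1}(U) = {κ, ν} ∈ τ_X ✓.
  U = {x59, x60}: f^{-1}(U) = {λ, μ} ∉ τ_X ✗.
  U = {x59, x61}: f^{-1}(U) = {κ, μ, ν} ∈ τ_X ✓.
  U = {x60, x61}: f^{-1}(U) = {κ, λ, ν} ∉ τ_X ✗.
  U = {x59, x60, x61}: f^{-1}(U) = {κ, λ, μ, ν} ∈ τ_X ✓.
Found U = {x59} with f^{-1}(U) = {μ} not in τ_X. Therefore f is NOT continuous.


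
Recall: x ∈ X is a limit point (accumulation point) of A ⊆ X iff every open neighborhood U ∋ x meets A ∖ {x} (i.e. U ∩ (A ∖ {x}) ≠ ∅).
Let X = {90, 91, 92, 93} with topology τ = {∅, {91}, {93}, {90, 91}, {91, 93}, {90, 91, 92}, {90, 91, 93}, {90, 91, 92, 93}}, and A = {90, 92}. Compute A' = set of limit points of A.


A' = {92}

For each x ∈ X, list the open sets U ∈ τ with x ∈ U, then check whether U ∩ (A ∖ {x}) ≠ ∅ for every such U.
  x = 90: open {90, 91} ∋ x has {90, 91} ∩ (A ∖ {90}) = ∅, so x is NOT a limit point.
  x = 91: open {91} ∋ x has {91} ∩ (A ∖ {91}) = ∅, so x is NOT a limit point.
  x = 92: opens ∋ x are {90, 91, 92}, {90, 91, 92, 93}; each meets A ∖ {92}, so x IS a limit point.
  x = 93: open {93} ∋ x has {93} ∩ (A ∖ {93}) = ∅, so x is NOT a limit point.
Collecting: A' = {92}.


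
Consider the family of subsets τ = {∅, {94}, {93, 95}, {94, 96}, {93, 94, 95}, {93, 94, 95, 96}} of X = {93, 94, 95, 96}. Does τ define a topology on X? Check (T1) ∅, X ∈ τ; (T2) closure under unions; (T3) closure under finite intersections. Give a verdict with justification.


τ IS a topology on X.

Axiom (T1): ∅ ∈ τ? Yes; X ∈ τ? Yes.
Axiom (T2/T3): check pairwise unions and intersections of members of τ.
All pairwise intersections and unions checked — each lies in τ. Therefore τ satisfies (T1), (T2), (T3): it IS a topology on X.


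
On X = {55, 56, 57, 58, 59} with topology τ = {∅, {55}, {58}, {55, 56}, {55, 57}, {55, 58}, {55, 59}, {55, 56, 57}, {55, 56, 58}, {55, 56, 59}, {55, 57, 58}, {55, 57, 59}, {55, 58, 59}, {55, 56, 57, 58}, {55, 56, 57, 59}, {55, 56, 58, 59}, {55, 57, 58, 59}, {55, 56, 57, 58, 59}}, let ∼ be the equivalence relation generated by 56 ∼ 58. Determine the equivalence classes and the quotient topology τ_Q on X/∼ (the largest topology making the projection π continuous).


X/∼ = {[55], [56=58], [57], [59]}; |τ_Q| = 9.

Equivalence classes: [55], [56=58], [57], [59].
Quotient map π: X → X/∼ sends 55 ↦ [55], 56 ↦ [56=58], 57 ↦ [57], 58 ↦ [56=58], 59 ↦ [59].
For each subset V ⊆ X/∼, compute π^{-1}(V) ⊆ X and check whether π^{-1}(V) ∈ τ. V is open in τ_Q iff π^{-1}(V) ∈ τ.
  V = {}: π^{-1}(V) = ∅ ∈ τ ✓.
  V = {[55]}: π^{-1}(V) = {55} ∈ τ ✓.
  V = {[56=58]}: π^{-1}(V) = {56, 58} ∉ τ ✗.
  V = {[55], [56=58]}: π^{-1}(V) = {55, 56, 58} ∈ τ ✓.
  V = {[57]}: π^{-1}(V) = {57} ∉ τ ✗.
  V = {[55], [57]}: π^{-1}(V) = {55, 57} ∈ τ ✓.
  V = {[56=58], [57]}: π^{-1}(V) = {56, 57, 58} ∉ τ ✗.
  V = {[55], [56=58], [57]}: π^{-1}(V) = {55, 56, 57, 58} ∈ τ ✓.
  V = {[59]}: π^{-1}(V) = {59} ∉ τ ✗.
  V = {[55], [59]}: π^{-1}(V) = {55, 59} ∈ τ ✓.
  V = {[56=58], [59]}: π^{-1}(V) = {56, 58, 59} ∉ τ ✗.
  V = {[55], [56=58], [59]}: π^{-1}(V) = {55, 56, 58, 59} ∈ τ ✓.
  V = {[57], [59]}: π^{-1}(V) = {57, 59} ∉ τ ✗.
  V = {[55], [57], [59]}: π^{-1}(V) = {55, 57, 59} ∈ τ ✓.
  V = {[56=58], [57], [59]}: π^{-1}(V) = {56, 57, 58, 59} ∉ τ ✗.
  V = {[55], [56=58], [57], [59]}: π^{-1}(V) = {55, 56, 57, 58, 59} ∈ τ ✓.
Open sets in the quotient: τ_Q = {{}, {[55]}, {[55], [56=58]}, {[55], [57]}, {[55], [56=58], [57]}, {[55], [59]}, {[55], [56=58], [59]}, {[55], [57], [59]}, {[55], [56=58], [57], [59]}} (9 elements).


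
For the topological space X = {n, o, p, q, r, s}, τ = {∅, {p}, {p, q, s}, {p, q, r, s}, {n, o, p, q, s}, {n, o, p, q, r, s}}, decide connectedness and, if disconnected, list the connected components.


(X, τ) is connected.

Find clopen sets (U ∈ τ with X ∖ U ∈ τ):
  U = ∅, X ∖ U = {n, o, p, q, r, s} — both open, so U is clopen.
  U = {n, o, p, q, r, s}, X ∖ U = ∅ — both open, so U is clopen.
Only trivial clopens (∅ and X) exist, so (X, τ) is connected.
Compute connected components by grouping points that agree on all clopens:
  component: {n, o, p, q, r, s}


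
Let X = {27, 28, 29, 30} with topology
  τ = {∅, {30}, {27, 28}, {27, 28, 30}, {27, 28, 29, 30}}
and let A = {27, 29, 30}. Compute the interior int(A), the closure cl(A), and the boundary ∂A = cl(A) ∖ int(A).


int(A) = {30}, cl(A) = {27, 28, 29, 30}, ∂A = {27, 28, 29}.

Closed sets in (X, τ) are complements of opens:
  closed(X, τ) = {∅, {29}, {29, 30}, {27, 28, 29}, {27, 28, 29, 30}}.
int(A) = ⋃ {U ∈ τ : U ⊆ A}. Opens contained in A: ∅, {30}.
Taking the union of these: int(A) = {30}.
cl(A) = ⋂ {C closed : A ⊆ C}. Closed sets containing A: {27, 28, 29, 30}.
Intersecting these: cl(A) = {27, 28, 29, 30}.
∂A = cl(A) ∖ int(A) = {27, 28, 29, 30} ∖ {30} = {27, 28, 29}.


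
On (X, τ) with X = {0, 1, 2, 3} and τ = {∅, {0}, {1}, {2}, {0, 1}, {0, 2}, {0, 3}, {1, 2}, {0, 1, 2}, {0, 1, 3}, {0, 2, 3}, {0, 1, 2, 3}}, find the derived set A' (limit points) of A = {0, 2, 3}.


A' = {3}

For each x ∈ X, list the open sets U ∈ τ with x ∈ U, then check whether U ∩ (A ∖ {x}) ≠ ∅ for every such U.
  x = 0: open {0} ∋ x has {0} ∩ (A ∖ {0}) = ∅, so x is NOT a limit point.
  x = 1: open {1} ∋ x has {1} ∩ (A ∖ {1}) = ∅, so x is NOT a limit point.
  x = 2: open {2} ∋ x has {2} ∩ (A ∖ {2}) = ∅, so x is NOT a limit point.
  x = 3: opens ∋ x are {0, 3}, {0, 1, 3}, {0, 2, 3}, {0, 1, 2, 3}; each meets A ∖ {3}, so x IS a limit point.
Collecting: A' = {3}.


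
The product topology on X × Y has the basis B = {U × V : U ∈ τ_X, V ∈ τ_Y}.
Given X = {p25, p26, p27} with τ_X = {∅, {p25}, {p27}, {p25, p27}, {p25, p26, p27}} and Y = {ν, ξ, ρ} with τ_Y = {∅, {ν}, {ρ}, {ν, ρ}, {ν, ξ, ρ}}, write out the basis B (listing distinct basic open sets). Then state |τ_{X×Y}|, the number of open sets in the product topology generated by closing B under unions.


Basis B = {∅ × ∅, {p25} × {ν}, {p25} × {ρ}, {p27} × {ν}, {p27} × {ρ}, {p25} × {ν, ρ}, {p25, p27} × {ν}, {p25, p27} × {ρ}, {p27} × {ν, ρ}, {p25} × {ν, ξ, ρ}, {p25, p26, p27} × {ν}, {p25, p26, p27} × {ρ}, {p27} × {ν, ξ, ρ}, {p25, p27} × {ν, ρ}, {p25, p27} × {ν, ξ, ρ}, {p25, p26, p27} × {ν, ρ}, {p25, p26, p27} × {ν, ξ, ρ}}; |τ_{X×Y}| = 48.

Enumerate products U × V with U ∈ τ_X, V ∈ τ_Y (deduplicated):
  ∅ × ∅ = {} (∅)
  {p25} × {ν} = {(p25,ν)}
  {p25} × {ρ} = {(p25,ρ)}
  {p27} × {ν} = {(p27,ν)}
  {p27} × {ρ} = {(p27,ρ)}
  {p25} × {ν, ρ} = {(p25,ν), (p25,ρ)}
  {p25, p27} × {ν} = {(p25,ν), (p27,ν)}
  {p25, p27} × {ρ} = {(p25,ρ), (p27,ρ)}
  {p27} × {ν, ρ} = {(p27,ν), (p27,ρ)}
  {p25} × {ν, ξ, ρ} = {(p25,ν), (p25,ξ), (p25,ρ)}
  {p25, p26, p27} × {ν} = {(p25,ν), (p26,ν), (p27,ν)}
  {p25, p26, p27} × {ρ} = {(p25,ρ), (p26,ρ), (p27,ρ)}
  {p27} × {ν, ξ, ρ} = {(p27,ν), (p27,ξ), (p27,ρ)}
  {p25, p27} × {ν, ρ} = {(p25,ν), (p25,ρ), (p27,ν), (p27,ρ)}
  {p25, p27} × {ν, ξ, ρ} = {(p25,ν), (p25,ξ), (p25,ρ), (p27,ν), (p27,ξ), (p27,ρ)}
  {p25, p26, p27} × {ν, ρ} = {(p25,ν), (p25,ρ), (p26,ν), (p26,ρ), (p27,ν), (p27,ρ)}
  {p25, p26, p27} × {ν, ξ, ρ} = {(p25,ν), (p25,ξ), (p25,ρ), (p26,ν), (p26,ξ), (p26,ρ), (p27,ν), (p27,ξ), (p27,ρ)}
These 17 distinct sets form the basis B.
Close under arbitrary unions to get τ_{X×Y}; counting gives |τ_{X×Y}| = 48.


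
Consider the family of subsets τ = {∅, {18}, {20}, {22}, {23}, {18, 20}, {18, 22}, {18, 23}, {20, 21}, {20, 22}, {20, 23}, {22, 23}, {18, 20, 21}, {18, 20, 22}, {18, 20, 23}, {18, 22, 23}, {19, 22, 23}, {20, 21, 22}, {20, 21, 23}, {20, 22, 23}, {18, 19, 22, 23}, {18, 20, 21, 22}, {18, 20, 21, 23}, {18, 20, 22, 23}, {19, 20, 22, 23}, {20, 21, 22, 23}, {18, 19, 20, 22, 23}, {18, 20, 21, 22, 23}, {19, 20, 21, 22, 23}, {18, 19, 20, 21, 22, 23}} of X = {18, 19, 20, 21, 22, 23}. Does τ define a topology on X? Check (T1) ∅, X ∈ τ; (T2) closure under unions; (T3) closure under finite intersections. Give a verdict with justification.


τ IS a topology on X.

Axiom (T1): ∅ ∈ τ? Yes; X ∈ τ? Yes.
Axiom (T2/T3): check pairwise unions and intersections of members of τ.
All pairwise intersections and unions checked — each lies in τ. Therefore τ satisfies (T1), (T2), (T3): it IS a topology on X.


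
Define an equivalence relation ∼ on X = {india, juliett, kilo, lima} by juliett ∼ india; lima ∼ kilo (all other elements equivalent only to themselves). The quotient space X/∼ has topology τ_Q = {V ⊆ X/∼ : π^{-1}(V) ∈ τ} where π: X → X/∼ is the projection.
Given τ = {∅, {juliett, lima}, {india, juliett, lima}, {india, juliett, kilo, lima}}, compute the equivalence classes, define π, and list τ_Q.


X/∼ = {[india=juliett], [kilo=lima]}; |τ_Q| = 2.

Equivalence classes: [india=juliett], [kilo=lima].
Quotient map π: X → X/∼ sends india ↦ [india=juliett], juliett ↦ [india=juliett], kilo ↦ [kilo=lima], lima ↦ [kilo=lima].
For each subset V ⊆ X/∼, compute π^{-1}(V) ⊆ X and check whether π^{-1}(V) ∈ τ. V is open in τ_Q iff π^{-1}(V) ∈ τ.
  V = {}: π^{-1}(V) = ∅ ∈ τ ✓.
  V = {[india=juliett]}: π^{-1}(V) = {india, juliett} ∉ τ ✗.
  V = {[kilo=lima]}: π^{-1}(V) = {kilo, lima} ∉ τ ✗.
  V = {[india=juliett], [kilo=lima]}: π^{-1}(V) = {india, juliett, kilo, lima} ∈ τ ✓.
Open sets in the quotient: τ_Q = {{}, {[india=juliett], [kilo=lima]}} (2 elements).


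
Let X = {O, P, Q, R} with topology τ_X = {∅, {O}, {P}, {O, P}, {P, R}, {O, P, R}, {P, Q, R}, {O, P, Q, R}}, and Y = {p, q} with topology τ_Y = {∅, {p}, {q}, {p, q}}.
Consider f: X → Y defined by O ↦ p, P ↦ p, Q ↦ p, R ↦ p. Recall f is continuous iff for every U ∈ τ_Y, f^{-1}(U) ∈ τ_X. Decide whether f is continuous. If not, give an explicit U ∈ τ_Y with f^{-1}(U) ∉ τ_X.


f IS continuous.

Compute f^{-1}(U) for each U ∈ τ_Y:
  U = ∅: f^{-1}(U) = ∅ ∈ τ_X ✓.
  U = {p}: f^{-1}(U) = {O, P, Q, R} ∈ τ_X ✓.
  U = {q}: f^{-1}(U) = ∅ ∈ τ_X ✓.
  U = {p, q}: f^{-1}(U) = {O, P, Q, R} ∈ τ_X ✓.
Every preimage lies in τ_X, so f IS continuous.


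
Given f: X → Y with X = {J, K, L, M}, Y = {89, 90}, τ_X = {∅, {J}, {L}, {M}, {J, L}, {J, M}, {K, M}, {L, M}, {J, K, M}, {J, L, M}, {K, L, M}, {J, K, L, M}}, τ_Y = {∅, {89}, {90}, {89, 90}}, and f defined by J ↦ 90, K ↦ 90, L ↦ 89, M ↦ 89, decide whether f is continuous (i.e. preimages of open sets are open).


f is NOT continuous.

Compute f^{-1}(U) for each U ∈ τ_Y:
  U = ∅: f^{-1}(U) = ∅ ∈ τ_X ✓.
  U = {89}: f^{-1}(U) = {L, M} ∈ τ_X ✓.
  U = {90}: f^{-1}(U) = {J, K} ∉ τ_X ✗.
  U = {89, 90}: f^{-1}(U) = {J, K, L, M} ∈ τ_X ✓.
Found U = {90} with f^{-1}(U) = {J, K} not in τ_X. Therefore f is NOT continuous.


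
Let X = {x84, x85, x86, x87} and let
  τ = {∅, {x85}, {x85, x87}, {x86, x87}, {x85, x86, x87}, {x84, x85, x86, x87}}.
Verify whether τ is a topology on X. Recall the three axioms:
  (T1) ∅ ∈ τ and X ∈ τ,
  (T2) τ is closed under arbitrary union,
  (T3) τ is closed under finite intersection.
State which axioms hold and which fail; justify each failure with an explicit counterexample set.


τ is NOT a topology on X.

Axiom (T1): ∅ ∈ τ? Yes; X ∈ τ? Yes.
Axiom (T2/T3): check pairwise unions and intersections of members of τ.
Counterexample for (T3): {x85, x87} ∩ {x86, x87} = {x87} ∉ τ. Therefore τ is NOT a topology.


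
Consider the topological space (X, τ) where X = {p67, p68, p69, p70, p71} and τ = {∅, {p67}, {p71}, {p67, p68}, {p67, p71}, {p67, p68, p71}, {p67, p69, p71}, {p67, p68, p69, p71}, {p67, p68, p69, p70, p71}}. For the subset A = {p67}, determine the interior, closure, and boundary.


int(A) = {p67}, cl(A) = {p67, p68, p69, p70}, ∂A = {p68, p69, p70}.

Closed sets in (X, τ) are complements of opens:
  closed(X, τ) = {∅, {p70}, {p68, p70}, {p69, p70}, {p68, p69, p70}, {p69, p70, p71}, {p67, p68, p69, p70}, {p68, p69, p70, p71}, {p67, p68, p69, p70, p71}}.
int(A) = ⋃ {U ∈ τ : U ⊆ A}. Opens contained in A: ∅, {p67}.
Taking the union of these: int(A) = {p67}.
cl(A) = ⋂ {C closed : A ⊆ C}. Closed sets containing A: {p67, p68, p69, p70}, {p67, p68, p69, p70, p71}.
Intersecting these: cl(A) = {p67, p68, p69, p70}.
∂A = cl(A) ∖ int(A) = {p67, p68, p69, p70} ∖ {p67} = {p68, p69, p70}.


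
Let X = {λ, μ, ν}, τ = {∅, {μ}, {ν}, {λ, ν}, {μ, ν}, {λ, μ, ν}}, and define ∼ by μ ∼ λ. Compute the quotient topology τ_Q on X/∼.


X/∼ = {[λ=μ], [ν]}; |τ_Q| = 3.

Equivalence classes: [λ=μ], [ν].
Quotient map π: X → X/∼ sends λ ↦ [λ=μ], μ ↦ [λ=μ], ν ↦ [ν].
For each subset V ⊆ X/∼, compute π^{-1}(V) ⊆ X and check whether π^{-1}(V) ∈ τ. V is open in τ_Q iff π^{-1}(V) ∈ τ.
  V = {}: π^{-1}(V) = ∅ ∈ τ ✓.
  V = {[λ=μ]}: π^{-1}(V) = {λ, μ} ∉ τ ✗.
  V = {[ν]}: π^{-1}(V) = {ν} ∈ τ ✓.
  V = {[λ=μ], [ν]}: π^{-1}(V) = {λ, μ, ν} ∈ τ ✓.
Open sets in the quotient: τ_Q = {{}, {[ν]}, {[λ=μ], [ν]}} (3 elements).


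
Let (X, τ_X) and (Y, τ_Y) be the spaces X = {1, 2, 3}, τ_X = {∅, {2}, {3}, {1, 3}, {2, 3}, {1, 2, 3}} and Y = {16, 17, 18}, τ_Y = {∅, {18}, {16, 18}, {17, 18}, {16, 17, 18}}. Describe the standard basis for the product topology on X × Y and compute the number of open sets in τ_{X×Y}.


Basis B = {∅ × ∅, {2} × {18}, {3} × {18}, {1, 3} × {18}, {2} × {16, 18}, {2} × {17, 18}, {2, 3} × {18}, {3} × {16, 18}, {3} × {17, 18}, {1, 2, 3} × {18}, {2} × {16, 17, 18}, {3} × {16, 17, 18}, {1, 3} × {16, 18}, {1, 3} × {17, 18}, {2, 3} × {16, 18}, {2, 3} × {17, 18}, {1, 3} × {16, 17, 18}, {1, 2, 3} × {16, 18}, {1, 2, 3} × {17, 18}, {2, 3} × {16, 17, 18}, {1, 2, 3} × {16, 17, 18}}; |τ_{X×Y}| = 70.

Enumerate products U × V with U ∈ τ_X, V ∈ τ_Y (deduplicated):
  ∅ × ∅ = {} (∅)
  {2} × {18} = {(2,18)}
  {3} × {18} = {(3,18)}
  {1, 3} × {18} = {(1,18), (3,18)}
  {2} × {16, 18} = {(2,16), (2,18)}
  {2} × {17, 18} = {(2,17), (2,18)}
  {2, 3} × {18} = {(2,18), (3,18)}
  {3} × {16, 18} = {(3,16), (3,18)}
  {3} × {17, 18} = {(3,17), (3,18)}
  {1, 2, 3} × {18} = {(1,18), (2,18), (3,18)}
  {2} × {16, 17, 18} = {(2,16), (2,17), (2,18)}
  {3} × {16, 17, 18} = {(3,16), (3,17), (3,18)}
  {1, 3} × {16, 18} = {(1,16), (1,18), (3,16), (3,18)}
  {1, 3} × {17, 18} = {(1,17), (1,18), (3,17), (3,18)}
  {2, 3} × {16, 18} = {(2,16), (2,18), (3,16), (3,18)}
  {2, 3} × {17, 18} = {(2,17), (2,18), (3,17), (3,18)}
  {1, 3} × {16, 17, 18} = {(1,16), (1,17), (1,18), (3,16), (3,17), (3,18)}
  {1, 2, 3} × {16, 18} = {(1,16), (1,18), (2,16), (2,18), (3,16), (3,18)}
  {1, 2, 3} × {17, 18} = {(1,17), (1,18), (2,17), (2,18), (3,17), (3,18)}
  {2, 3} × {16, 17, 18} = {(2,16), (2,17), (2,18), (3,16), (3,17), (3,18)}
  {1, 2, 3} × {16, 17, 18} = {(1,16), (1,17), (1,18), (2,16), (2,17), (2,18), (3,16), (3,17), (3,18)}
These 21 distinct sets form the basis B.
Close under arbitrary unions to get τ_{X×Y}; counting gives |τ_{X×Y}| = 70.


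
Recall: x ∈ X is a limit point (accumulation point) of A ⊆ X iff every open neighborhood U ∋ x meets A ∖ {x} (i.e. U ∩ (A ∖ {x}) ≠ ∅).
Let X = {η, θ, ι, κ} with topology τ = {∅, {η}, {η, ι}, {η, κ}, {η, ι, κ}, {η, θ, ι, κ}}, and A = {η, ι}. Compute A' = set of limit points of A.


A' = {θ, ι, κ}

For each x ∈ X, list the open sets U ∈ τ with x ∈ U, then check whether U ∩ (A ∖ {x}) ≠ ∅ for every such U.
  x = η: open {η} ∋ x has {η} ∩ (A ∖ {η}) = ∅, so x is NOT a limit point.
  x = θ: opens ∋ x are {η, θ, ι, κ}; each meets A ∖ {θ}, so x IS a limit point.
  x = ι: opens ∋ x are {η, ι}, {η, ι, κ}, {η, θ, ι, κ}; each meets A ∖ {ι}, so x IS a limit point.
  x = κ: opens ∋ x are {η, κ}, {η, ι, κ}, {η, θ, ι, κ}; each meets A ∖ {κ}, so x IS a limit point.
Collecting: A' = {θ, ι, κ}.


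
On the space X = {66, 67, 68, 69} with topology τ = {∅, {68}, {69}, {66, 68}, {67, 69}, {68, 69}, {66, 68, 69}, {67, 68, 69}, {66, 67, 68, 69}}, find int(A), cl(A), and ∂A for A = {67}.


int(A) = ∅, cl(A) = {67}, ∂A = {67}.

Closed sets in (X, τ) are complements of opens:
  closed(X, τ) = {∅, {66}, {67}, {66, 67}, {66, 68}, {67, 69}, {66, 67, 68}, {66, 67, 69}, {66, 67, 68, 69}}.
int(A) = ⋃ {U ∈ τ : U ⊆ A}. Opens contained in A: ∅.
Taking the union of these: int(A) = ∅.
cl(A) = ⋂ {C closed : A ⊆ C}. Closed sets containing A: {67}, {66, 67}, {67, 69}, {66, 67, 68}, {66, 67, 69}, {66, 67, 68, 69}.
Intersecting these: cl(A) = {67}.
∂A = cl(A) ∖ int(A) = {67} ∖ ∅ = {67}.


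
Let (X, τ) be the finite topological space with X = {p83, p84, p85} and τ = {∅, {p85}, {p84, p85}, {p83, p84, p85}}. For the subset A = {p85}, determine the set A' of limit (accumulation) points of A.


A' = {p83, p84}

For each x ∈ X, list the open sets U ∈ τ with x ∈ U, then check whether U ∩ (A ∖ {x}) ≠ ∅ for every such U.
  x = p83: opens ∋ x are {p83, p84, p85}; each meets A ∖ {p83}, so x IS a limit point.
  x = p84: opens ∋ x are {p84, p85}, {p83, p84, p85}; each meets A ∖ {p84}, so x IS a limit point.
  x = p85: open {p85} ∋ x has {p85} ∩ (A ∖ {p85}) = ∅, so x is NOT a limit point.
Collecting: A' = {p83, p84}.
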